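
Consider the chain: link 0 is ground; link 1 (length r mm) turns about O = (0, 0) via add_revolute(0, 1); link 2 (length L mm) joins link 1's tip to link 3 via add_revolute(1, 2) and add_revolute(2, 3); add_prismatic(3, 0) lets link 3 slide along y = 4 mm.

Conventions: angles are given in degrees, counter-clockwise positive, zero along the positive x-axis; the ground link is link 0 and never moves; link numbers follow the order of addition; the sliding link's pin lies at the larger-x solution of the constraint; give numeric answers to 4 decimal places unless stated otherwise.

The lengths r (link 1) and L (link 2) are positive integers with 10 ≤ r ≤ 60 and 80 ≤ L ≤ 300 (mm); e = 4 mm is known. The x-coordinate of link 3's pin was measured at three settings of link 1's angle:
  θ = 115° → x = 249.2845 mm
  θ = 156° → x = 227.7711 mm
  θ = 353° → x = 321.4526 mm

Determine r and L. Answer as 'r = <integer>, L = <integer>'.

constraint per measurement: (x − r cos θ)² + (r sin θ − e)² = L²
subtracting the θ₁ and θ₂ equations cancels the r² and L² terms:
r = (x₁² − x₂²) / (2[(x₁cos θ₁ + e sin θ₁) − (x₂cos θ₂ + e sin θ₂)]) = 49.0000 → r = 49
L² = (x₁ − r cos θ₁)² + (r sin θ₁ − e)² = 74529.0031 → L = 273.0000 → L = 273
check at θ₃=353°: x = 321.4526 (printed 321.4526) ✓

r = 49, L = 273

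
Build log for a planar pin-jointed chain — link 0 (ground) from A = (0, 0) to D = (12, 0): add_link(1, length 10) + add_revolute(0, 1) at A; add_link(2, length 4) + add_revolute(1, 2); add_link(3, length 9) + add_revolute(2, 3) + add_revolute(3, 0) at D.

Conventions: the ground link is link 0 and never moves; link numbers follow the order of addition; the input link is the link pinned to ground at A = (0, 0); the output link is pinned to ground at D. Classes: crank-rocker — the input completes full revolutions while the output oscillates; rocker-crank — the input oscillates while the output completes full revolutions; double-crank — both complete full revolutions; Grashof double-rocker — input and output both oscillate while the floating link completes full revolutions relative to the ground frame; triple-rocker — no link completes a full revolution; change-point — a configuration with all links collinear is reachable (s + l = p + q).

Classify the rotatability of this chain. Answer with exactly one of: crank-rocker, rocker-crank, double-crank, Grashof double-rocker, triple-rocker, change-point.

lengths: ground=12, input=10, coupler=4, output=9
sorted: s=4 (shortest), l=12 (longest), p+q=19
s + l = 16 vs p + q = 19
s + l < p + q (Grashof) with shortest = coupler link → Grashof double-rocker

Grashof double-rocker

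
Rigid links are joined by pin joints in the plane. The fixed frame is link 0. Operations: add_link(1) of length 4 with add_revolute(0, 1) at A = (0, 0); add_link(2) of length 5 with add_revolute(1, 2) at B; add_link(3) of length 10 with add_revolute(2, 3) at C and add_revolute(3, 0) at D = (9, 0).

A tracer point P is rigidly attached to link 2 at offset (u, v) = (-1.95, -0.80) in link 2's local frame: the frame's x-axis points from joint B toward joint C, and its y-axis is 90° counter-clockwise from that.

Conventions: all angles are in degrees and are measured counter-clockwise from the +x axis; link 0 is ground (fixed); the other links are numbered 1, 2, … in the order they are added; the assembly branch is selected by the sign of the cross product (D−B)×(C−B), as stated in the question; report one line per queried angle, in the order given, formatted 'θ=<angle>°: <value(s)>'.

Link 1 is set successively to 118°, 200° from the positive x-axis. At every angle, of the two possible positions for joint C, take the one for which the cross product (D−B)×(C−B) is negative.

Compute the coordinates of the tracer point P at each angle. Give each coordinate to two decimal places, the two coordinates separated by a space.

A=(0,0), D=(9.00,0)
θ=118°: B = A + 4.00·(cos118°, sin118°) = (-1.8779, 3.5318)
θ=118°: |BD| = 11.4369
θ=118°: circle(B,5.00) ∩ circle(D,10.00): a=2.4396, h=4.3645
θ=118°:   candidates: C₊=(1.7902,6.9296) cross=49.916; C₋=(-0.9053,-1.3727) cross=-49.916
θ=118°:   branch - wants cross < 0 → take C=(-0.9053,-1.3727) (cross=-49.916)
θ=118°: ex = (C−B)/|BC| = (0.1945,-0.9809); ey = (0.9809,0.1945)
θ=118°: P = B + -1.95·ex + -0.80·ey = (-3.0419,5.2889)
θ=200°: B = A + 4.00·(cos200°, sin200°) = (-3.7588, -1.3681)
θ=200°: |BD| = 12.8319
θ=200°: circle(B,5.00) ∩ circle(D,10.00): a=3.4936, h=3.5770
θ=200°:   candidates: C₊=(-0.6665,2.5610) cross=45.900; C₋=(0.0962,-4.5522) cross=-45.900
θ=200°:   branch - wants cross < 0 → take C=(0.0962,-4.5522) (cross=-45.900)
θ=200°: ex = (C−B)/|BC| = (0.7710,-0.6368); ey = (0.6368,0.7710)
θ=200°: P = B + -1.95·ex + -0.80·ey = (-5.7717,-0.7431)

θ=118°: -3.04 5.29
θ=200°: -5.77 -0.74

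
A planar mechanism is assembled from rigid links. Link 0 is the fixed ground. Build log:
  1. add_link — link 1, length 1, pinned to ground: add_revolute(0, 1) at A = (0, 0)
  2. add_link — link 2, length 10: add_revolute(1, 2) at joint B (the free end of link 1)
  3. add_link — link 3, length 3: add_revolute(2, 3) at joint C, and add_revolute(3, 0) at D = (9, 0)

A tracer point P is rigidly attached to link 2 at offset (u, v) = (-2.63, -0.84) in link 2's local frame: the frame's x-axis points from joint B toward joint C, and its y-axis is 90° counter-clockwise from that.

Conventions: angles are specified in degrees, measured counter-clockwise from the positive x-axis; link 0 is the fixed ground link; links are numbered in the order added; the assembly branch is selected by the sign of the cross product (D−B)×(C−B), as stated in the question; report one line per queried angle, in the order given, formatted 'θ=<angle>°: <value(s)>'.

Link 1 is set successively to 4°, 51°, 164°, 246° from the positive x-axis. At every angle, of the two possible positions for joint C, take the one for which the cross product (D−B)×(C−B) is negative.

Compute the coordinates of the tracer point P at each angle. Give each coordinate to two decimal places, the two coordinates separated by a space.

A=(0,0), D=(9.00,0)
θ=4°: B = A + 1.00·(cos4°, sin4°) = (0.9976, 0.0698)
θ=4°: |BD| = 8.0027
θ=4°: circle(B,10.00) ∩ circle(D,3.00): a=9.6869, h=2.4826
θ=4°:   candidates: C₊=(10.7058,2.4679) cross=19.868; C₋=(10.6625,-2.4972) cross=-19.868
θ=4°:   branch - wants cross < 0 → take C=(10.6625,-2.4972) (cross=-19.868)
θ=4°: ex = (C−B)/|BC| = (0.9665,-0.2567); ey = (0.2567,0.9665)
θ=4°: P = B + -2.63·ex + -0.84·ey = (-1.7599,-0.0670)
θ=51°: B = A + 1.00·(cos51°, sin51°) = (0.6293, 0.7771)
θ=51°: |BD| = 8.4067
θ=51°: circle(B,10.00) ∩ circle(D,3.00): a=9.6157, h=2.7456
θ=51°:   candidates: C₊=(10.4577,2.6221) cross=23.081; C₋=(9.9500,-2.8456) cross=-23.081
θ=51°:   branch - wants cross < 0 → take C=(9.9500,-2.8456) (cross=-23.081)
θ=51°: ex = (C−B)/|BC| = (0.9321,-0.3623); ey = (0.3623,0.9321)
θ=51°: P = B + -2.63·ex + -0.84·ey = (-2.1263,0.9470)
θ=164°: B = A + 1.00·(cos164°, sin164°) = (-0.9613, 0.2756)
θ=164°: |BD| = 9.9651
θ=164°: circle(B,10.00) ∩ circle(D,3.00): a=9.5485, h=2.9709
θ=164°:   candidates: C₊=(8.6657,2.9813) cross=29.606; C₋=(8.5014,-2.9583) cross=-29.606
θ=164°:   branch - wants cross < 0 → take C=(8.5014,-2.9583) (cross=-29.606)
θ=164°: ex = (C−B)/|BC| = (0.9463,-0.3234); ey = (0.3234,0.9463)
θ=164°: P = B + -2.63·ex + -0.84·ey = (-3.7216,0.3313)
θ=246°: B = A + 1.00·(cos246°, sin246°) = (-0.4067, -0.9135)
θ=246°: |BD| = 9.4510
θ=246°: circle(B,10.00) ∩ circle(D,3.00): a=9.5398, h=2.9987
θ=246°:   candidates: C₊=(8.7985,2.9932) cross=28.341; C₋=(9.3783,-2.9761) cross=-28.341
θ=246°:   branch - wants cross < 0 → take C=(9.3783,-2.9761) (cross=-28.341)
θ=246°: ex = (C−B)/|BC| = (0.9785,-0.2063); ey = (0.2063,0.9785)
θ=246°: P = B + -2.63·ex + -0.84·ey = (-3.1534,-1.1930)

θ=4°: -1.76 -0.07
θ=51°: -2.13 0.95
θ=164°: -3.72 0.33
θ=246°: -3.15 -1.19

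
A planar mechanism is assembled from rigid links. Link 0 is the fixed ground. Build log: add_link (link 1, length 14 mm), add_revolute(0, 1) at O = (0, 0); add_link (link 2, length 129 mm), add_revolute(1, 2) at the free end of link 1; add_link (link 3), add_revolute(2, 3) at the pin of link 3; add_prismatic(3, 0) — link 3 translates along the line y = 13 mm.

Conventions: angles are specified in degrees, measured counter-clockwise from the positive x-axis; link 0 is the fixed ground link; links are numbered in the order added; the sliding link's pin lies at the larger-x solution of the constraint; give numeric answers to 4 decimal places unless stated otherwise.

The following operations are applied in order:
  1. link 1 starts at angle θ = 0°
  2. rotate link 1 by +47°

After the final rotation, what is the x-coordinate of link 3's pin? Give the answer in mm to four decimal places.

geometry: r = 14 mm, L = 129 mm, e = 13 mm; θ starts at 0°
rotate link 1 by +47°: θ ← 0° +47° = 47°
crank pin P = (r cos θ, r sin θ) = (9.547977, 10.238952)
h = r sin θ − e = 10.238952 − 13 = -2.761048
x = r cos θ + √(L² − h²) = 9.547977 + 128.970449 = 138.518426

138.5184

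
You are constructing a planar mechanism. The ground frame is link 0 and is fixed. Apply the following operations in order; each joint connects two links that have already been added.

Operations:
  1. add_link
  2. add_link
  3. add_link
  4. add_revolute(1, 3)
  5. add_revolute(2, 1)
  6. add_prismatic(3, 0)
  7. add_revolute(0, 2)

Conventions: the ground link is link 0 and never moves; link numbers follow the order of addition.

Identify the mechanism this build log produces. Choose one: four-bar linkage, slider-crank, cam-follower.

links: 4 (incl. ground); joints: 3 revolute, 1 prismatic, 0 higher (cam) pair, forming one closed loop
4 links, 3 revolutes + 1 prismatic in one loop → slider-crank

slider-crank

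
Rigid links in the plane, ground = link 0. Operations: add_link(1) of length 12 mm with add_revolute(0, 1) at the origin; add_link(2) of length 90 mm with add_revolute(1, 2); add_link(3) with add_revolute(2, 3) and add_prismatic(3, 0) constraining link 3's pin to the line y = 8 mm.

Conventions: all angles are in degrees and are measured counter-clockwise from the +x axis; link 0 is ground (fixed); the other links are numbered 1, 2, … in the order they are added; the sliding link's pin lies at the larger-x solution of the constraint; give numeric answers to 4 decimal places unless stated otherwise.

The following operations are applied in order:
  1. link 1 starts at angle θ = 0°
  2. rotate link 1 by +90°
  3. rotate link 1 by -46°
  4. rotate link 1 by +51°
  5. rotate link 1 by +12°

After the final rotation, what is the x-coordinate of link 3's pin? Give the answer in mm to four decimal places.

geometry: r = 12 mm, L = 90 mm, e = 8 mm; θ starts at 0°
rotate link 1 by +90°: θ ← 0° +90° = 90°
rotate link 1 by -46°: θ ← 90° -46° = 44°
rotate link 1 by +51°: θ ← 44° +51° = 95°
rotate link 1 by +12°: θ ← 95° +12° = 107°
crank pin P = (r cos θ, r sin θ) = (-3.508460, 11.475657)
h = r sin θ − e = 11.475657 − 8 = 3.475657
x = r cos θ + √(L² − h²) = -3.508460 + 89.932863 = 86.424402

86.4244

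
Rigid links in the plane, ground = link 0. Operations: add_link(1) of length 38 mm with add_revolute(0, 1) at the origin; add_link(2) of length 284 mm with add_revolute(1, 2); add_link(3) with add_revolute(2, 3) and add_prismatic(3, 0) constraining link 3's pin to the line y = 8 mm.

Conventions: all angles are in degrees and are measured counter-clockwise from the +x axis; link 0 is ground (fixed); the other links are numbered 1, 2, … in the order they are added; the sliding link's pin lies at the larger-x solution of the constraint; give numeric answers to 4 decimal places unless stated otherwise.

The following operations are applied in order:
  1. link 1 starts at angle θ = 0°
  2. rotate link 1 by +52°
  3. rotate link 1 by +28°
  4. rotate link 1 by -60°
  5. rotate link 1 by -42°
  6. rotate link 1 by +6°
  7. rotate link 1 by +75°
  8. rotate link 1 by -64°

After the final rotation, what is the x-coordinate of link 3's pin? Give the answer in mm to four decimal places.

geometry: r = 38 mm, L = 284 mm, e = 8 mm; θ starts at 0°
rotate link 1 by +52°: θ ← 0° +52° = 52°
rotate link 1 by +28°: θ ← 52° +28° = 80°
rotate link 1 by -60°: θ ← 80° -60° = 20°
rotate link 1 by -42°: θ ← 20° -42° = -22°
rotate link 1 by +6°: θ ← -22° +6° = -16°
rotate link 1 by +75°: θ ← -16° +75° = 59°
rotate link 1 by -64°: θ ← 59° -64° = -5°
crank pin P = (r cos θ, r sin θ) = (37.855399, -3.311918)
h = r sin θ − e = -3.311918 − 8 = -11.311918
x = r cos θ + √(L² − h²) = 37.855399 + 283.774630 = 321.630028

321.6300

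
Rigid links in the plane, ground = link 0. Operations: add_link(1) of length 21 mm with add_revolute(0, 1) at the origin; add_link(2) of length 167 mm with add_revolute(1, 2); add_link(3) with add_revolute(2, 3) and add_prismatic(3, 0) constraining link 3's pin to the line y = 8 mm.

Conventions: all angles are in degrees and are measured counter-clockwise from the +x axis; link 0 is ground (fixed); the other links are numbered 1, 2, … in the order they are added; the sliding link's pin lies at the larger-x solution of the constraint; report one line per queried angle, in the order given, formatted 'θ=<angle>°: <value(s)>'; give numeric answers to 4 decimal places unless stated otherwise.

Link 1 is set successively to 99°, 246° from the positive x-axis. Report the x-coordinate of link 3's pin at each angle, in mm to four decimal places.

geometry: r = 21 mm, L = 167 mm, e = 8 mm
θ=99°: crank pin P = (r cos θ, r sin θ) = (-3.285124, 20.741455)
θ=99°: h = r sin θ − e = 20.741455 − 8 = 12.741455
θ=99°: x = r cos θ + √(L² − h²) = -3.285124 + 166.513229 = 163.228105
θ=246°: crank pin P = (r cos θ, r sin θ) = (-8.541470, -19.184455)
θ=246°: h = r sin θ − e = -19.184455 − 8 = -27.184455
θ=246°: x = r cos θ + √(L² − h²) = -8.541470 + 164.772587 = 156.231117

θ=99°: 163.2281
θ=246°: 156.2311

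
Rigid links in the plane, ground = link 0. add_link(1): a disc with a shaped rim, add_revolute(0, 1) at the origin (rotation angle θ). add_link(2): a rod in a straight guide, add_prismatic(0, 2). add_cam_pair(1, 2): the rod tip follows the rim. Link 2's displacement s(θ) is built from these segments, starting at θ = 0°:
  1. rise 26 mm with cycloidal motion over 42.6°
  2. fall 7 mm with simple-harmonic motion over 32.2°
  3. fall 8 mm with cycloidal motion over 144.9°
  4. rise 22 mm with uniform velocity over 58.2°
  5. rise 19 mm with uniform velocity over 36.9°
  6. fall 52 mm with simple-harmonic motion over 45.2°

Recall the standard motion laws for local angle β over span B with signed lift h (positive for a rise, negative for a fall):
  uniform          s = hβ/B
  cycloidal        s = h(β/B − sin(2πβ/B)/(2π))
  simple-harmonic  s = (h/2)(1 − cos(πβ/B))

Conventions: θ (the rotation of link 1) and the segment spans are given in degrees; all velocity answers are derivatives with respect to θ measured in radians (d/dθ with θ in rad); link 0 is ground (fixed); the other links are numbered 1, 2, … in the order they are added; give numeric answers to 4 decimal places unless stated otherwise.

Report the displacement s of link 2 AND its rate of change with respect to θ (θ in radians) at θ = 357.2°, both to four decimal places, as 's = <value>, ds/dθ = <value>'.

segment 1 (0° to 42.6°, cycloidal, h = 26) is passed completely: s = 0.0000 + (26) = 26.0000
segment 2 (42.6° to 74.8°, simple-harmonic, h = -7) is passed completely: s = 26.0000 + (-7) = 19.0000
segment 3 (74.8° to 219.7°, cycloidal, h = -8) is passed completely: s = 19.0000 + (-8) = 11.0000
segment 4 (219.7° to 277.9°, uniform, h = 22) is passed completely: s = 11.0000 + (22) = 33.0000
segment 5 (277.9° to 314.8°, uniform, h = 19) is passed completely: s = 33.0000 + (19) = 52.0000
θ = 357.2° falls in segment 6 (314.8° to 360°, simple-harmonic, h = -52): β = 357.2 − 314.8 = 42.4°, B = 45.2°; Δs = -52/2·(1 − cos(π·0.9381)) = -51.5092; s = 52.0000 − 51.5092 = 0.4908
velocity in seg [314.8°–360°] (simple-harmonic), θ in radians: β = 42.4° = 0.7400 rad, B = 45.2° = 0.7889 rad; ds/dθ = (πh/(2B)) sin(πβ/B) = (π·(-52)/(2·0.7889)) sin(π·0.9381) = -20.023132 mm/rad

s = 0.4908, ds/dθ = -20.0231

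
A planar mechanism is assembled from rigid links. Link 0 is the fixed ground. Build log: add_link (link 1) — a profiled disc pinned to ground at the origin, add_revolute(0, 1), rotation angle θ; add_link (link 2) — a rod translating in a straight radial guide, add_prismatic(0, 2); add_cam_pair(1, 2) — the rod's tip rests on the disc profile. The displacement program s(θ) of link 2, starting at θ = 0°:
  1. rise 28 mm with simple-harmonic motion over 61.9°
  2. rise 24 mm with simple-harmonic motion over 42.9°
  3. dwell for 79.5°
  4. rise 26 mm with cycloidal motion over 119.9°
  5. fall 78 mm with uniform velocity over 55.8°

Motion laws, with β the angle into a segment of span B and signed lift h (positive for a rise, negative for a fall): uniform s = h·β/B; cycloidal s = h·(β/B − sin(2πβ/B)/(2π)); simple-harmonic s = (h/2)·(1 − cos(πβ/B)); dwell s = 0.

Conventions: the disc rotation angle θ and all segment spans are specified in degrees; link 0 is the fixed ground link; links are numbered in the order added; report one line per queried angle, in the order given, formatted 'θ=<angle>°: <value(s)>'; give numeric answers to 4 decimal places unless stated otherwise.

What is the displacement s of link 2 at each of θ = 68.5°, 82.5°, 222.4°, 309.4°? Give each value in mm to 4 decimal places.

seg 1 [0°–61.9°] simple-harmonic, h=28: full span → s += 28 → s = 28.0000
seg 2 [61.9°–104.8°] simple-harmonic, h=24: θ=68.5° here. β=6.6, B=42.9. 24/2·(1 − cos(π·0.1538)) = 1.3745 → s = 29.3745
seg 2 [61.9°–104.8°] simple-harmonic, h=24: θ=82.5° here. β=20.6, B=42.9. 24/2·(1 − cos(π·0.4802)) = 11.2535 → s = 39.2535
seg 2 [61.9°–104.8°] simple-harmonic, h=24: full span → s += 24 → s = 52.0000
seg 3 [104.8°–184.3°] dwell: s stays 52.0000
seg 4 [184.3°–304.2°] cycloidal, h=26: θ=222.4° here. β=38.1, B=119.9. 26·(0.3178 − sin(2π·0.3178)/(2π)) = 4.4933 → s = 56.4933
seg 4 [184.3°–304.2°] cycloidal, h=26: full span → s += 26 → s = 78.0000
seg 5 [304.2°–360°] uniform, h=-78: θ=309.4° here. β=5.2, B=55.8. -78·5.2/55.8 = -7.2688 → s = 70.7312

θ=68.5°: 29.3745
θ=82.5°: 39.2535
θ=222.4°: 56.4933
θ=309.4°: 70.7312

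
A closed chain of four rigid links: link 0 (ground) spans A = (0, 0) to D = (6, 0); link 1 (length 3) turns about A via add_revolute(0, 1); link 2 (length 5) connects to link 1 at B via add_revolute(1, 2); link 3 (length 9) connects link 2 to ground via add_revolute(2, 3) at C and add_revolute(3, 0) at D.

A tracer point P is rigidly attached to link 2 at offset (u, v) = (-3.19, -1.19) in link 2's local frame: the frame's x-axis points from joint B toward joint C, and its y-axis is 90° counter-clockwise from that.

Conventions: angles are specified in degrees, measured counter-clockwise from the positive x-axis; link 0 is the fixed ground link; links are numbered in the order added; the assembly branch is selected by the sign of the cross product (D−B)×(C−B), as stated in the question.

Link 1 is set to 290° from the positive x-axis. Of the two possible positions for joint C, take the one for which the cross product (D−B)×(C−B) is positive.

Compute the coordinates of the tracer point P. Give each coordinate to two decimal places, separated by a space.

A=(0,0), D=(6.00,0)
B = A + 3.00·(cos290°, sin290°) = (1.0261, -2.8191)
|BD| = 5.7173
circle(B,5.00) ∩ circle(D,9.00): a=-2.0388, h=4.5654
  candidates: C₊=(-2.9988,0.1475) cross=26.102; C₋=(1.5035,-7.7962) cross=-26.102
  branch + wants cross > 0 → take C=(-2.9988,0.1475) (cross=26.102)
ex = (C−B)/|BC| = (-0.8050,0.5933); ey = (-0.5933,-0.8050)
P = B + -3.19·ex + -1.19·ey = (4.3000,-3.7538)

4.30 -3.75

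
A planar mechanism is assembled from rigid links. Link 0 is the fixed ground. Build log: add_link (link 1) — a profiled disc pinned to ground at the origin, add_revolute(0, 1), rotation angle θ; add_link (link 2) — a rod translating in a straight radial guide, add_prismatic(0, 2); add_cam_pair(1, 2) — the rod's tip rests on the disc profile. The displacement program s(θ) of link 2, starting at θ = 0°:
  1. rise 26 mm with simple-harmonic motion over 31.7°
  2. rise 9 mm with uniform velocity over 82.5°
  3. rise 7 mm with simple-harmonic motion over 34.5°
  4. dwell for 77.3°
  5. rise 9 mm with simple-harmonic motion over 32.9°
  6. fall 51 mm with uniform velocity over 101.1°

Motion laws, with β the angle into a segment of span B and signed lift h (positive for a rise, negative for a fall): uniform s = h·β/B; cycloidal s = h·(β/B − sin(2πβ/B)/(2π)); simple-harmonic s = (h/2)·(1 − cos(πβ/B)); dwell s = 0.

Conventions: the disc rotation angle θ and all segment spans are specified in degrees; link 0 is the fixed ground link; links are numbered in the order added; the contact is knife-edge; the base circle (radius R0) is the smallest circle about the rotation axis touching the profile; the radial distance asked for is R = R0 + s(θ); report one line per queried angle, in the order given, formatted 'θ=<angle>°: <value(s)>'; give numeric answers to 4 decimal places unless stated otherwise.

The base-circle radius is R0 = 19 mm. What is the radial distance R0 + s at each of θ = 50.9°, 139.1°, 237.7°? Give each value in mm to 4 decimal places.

seg 1 [0°–31.7°] simple-harmonic, h=26: full span → s += 26 → s = 26.0000
seg 2 [31.7°–114.2°] uniform, h=9: θ=50.9° here. β=19.2, B=82.5. 9·19.2/82.5 = 2.0945 → s = 28.0945
seg 2 [31.7°–114.2°] uniform, h=9: full span → s += 9 → s = 35.0000
seg 3 [114.2°–148.7°] simple-harmonic, h=7: θ=139.1° here. β=24.9, B=34.5. 7/2·(1 − cos(π·0.7217)) = 5.7457 → s = 40.7457
seg 3 [114.2°–148.7°] simple-harmonic, h=7: full span → s += 7 → s = 42.0000
seg 4 [148.7°–226°] dwell: s stays 42.0000
seg 5 [226°–258.9°] simple-harmonic, h=9: θ=237.7° here. β=11.7, B=32.9. 9/2·(1 − cos(π·0.3556)) = 2.5282 → s = 44.5282
θ=50.9°: R = R0 + s = 19 + 28.0945 = 47.0945
θ=139.1°: R = R0 + s = 19 + 40.7457 = 59.7457
θ=237.7°: R = R0 + s = 19 + 44.5282 = 63.5282

θ=50.9°: 47.0945
θ=139.1°: 59.7457
θ=237.7°: 63.5282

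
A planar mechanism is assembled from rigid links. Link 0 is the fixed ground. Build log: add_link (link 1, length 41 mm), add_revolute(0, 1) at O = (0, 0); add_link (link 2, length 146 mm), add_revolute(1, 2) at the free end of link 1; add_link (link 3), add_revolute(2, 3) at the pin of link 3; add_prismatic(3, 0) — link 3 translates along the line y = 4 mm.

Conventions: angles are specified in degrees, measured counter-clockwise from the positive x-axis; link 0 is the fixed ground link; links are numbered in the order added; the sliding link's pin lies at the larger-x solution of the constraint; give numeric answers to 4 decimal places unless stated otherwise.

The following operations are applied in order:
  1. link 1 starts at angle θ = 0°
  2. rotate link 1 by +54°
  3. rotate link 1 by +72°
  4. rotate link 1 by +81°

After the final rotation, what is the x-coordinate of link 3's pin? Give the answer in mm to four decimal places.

geometry: r = 41 mm, L = 146 mm, e = 4 mm; θ starts at 0°
rotate link 1 by +54°: θ ← 0° +54° = 54°
rotate link 1 by +72°: θ ← 54° +72° = 126°
rotate link 1 by +81°: θ ← 126° +81° = 207°
crank pin P = (r cos θ, r sin θ) = (-36.531267, -18.613610)
h = r sin θ − e = -18.613610 − 4 = -22.613610
x = r cos θ + √(L² − h²) = -36.531267 + 144.238083 = 107.706816

107.7068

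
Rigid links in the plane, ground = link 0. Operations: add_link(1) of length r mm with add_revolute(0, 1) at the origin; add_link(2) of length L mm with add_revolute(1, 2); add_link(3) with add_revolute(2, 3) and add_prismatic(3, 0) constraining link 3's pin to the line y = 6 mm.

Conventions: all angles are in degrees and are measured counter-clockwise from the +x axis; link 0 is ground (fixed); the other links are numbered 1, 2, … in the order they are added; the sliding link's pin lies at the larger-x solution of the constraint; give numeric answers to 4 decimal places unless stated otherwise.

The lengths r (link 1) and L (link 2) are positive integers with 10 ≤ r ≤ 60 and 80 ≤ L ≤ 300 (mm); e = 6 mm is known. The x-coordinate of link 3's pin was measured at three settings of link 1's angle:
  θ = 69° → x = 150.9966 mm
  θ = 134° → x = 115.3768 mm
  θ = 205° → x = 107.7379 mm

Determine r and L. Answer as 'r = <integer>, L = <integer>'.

constraint per measurement: (x − r cos θ)² + (r sin θ − e)² = L²
subtracting the θ₁ and θ₂ equations cancels the r² and L² terms:
r = (x₁² − x₂²) / (2[(x₁cos θ₁ + e sin θ₁) − (x₂cos θ₂ + e sin θ₂)]) = 35.0000 → r = 35
L² = (x₁ − r cos θ₁)² + (r sin θ₁ − e)² = 19881.0055 → L = 141.0000 → L = 141
check at θ₃=205°: x = 107.7379 (printed 107.7379) ✓

r = 35, L = 141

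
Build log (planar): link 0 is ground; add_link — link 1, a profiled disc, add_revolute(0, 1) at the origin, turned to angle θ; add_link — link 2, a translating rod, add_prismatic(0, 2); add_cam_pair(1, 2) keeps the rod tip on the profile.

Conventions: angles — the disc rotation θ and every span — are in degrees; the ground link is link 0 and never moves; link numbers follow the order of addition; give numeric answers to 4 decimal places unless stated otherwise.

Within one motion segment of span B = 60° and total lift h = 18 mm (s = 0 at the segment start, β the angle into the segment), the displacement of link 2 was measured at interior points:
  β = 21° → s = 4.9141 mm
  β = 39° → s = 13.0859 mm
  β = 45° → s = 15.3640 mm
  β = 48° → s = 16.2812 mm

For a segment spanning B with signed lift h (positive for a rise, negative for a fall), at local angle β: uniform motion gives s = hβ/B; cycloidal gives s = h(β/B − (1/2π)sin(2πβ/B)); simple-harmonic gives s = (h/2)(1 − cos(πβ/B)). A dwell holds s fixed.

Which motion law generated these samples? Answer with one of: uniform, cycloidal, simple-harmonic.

candidates at β/B = r: uniform s = h·r (linear in β); cycloidal s = h·(r − sin(2πr)/(2π)); simple-harmonic s = (h/2)(1 − cos(πr))
β=21°: printed 4.9141 | uniform 6.3000, cycloidal 3.9823, simple-harmonic 4.9141
β=39°: printed 13.0859 | uniform 11.7000, cycloidal 14.0177, simple-harmonic 13.0859
β=45°: printed 15.3640 | uniform 13.5000, cycloidal 16.3648, simple-harmonic 15.3640
β=48°: printed 16.2812 | uniform 14.4000, cycloidal 17.1246, simple-harmonic 16.2812
only one law matches every sample → simple-harmonic

simple-harmonic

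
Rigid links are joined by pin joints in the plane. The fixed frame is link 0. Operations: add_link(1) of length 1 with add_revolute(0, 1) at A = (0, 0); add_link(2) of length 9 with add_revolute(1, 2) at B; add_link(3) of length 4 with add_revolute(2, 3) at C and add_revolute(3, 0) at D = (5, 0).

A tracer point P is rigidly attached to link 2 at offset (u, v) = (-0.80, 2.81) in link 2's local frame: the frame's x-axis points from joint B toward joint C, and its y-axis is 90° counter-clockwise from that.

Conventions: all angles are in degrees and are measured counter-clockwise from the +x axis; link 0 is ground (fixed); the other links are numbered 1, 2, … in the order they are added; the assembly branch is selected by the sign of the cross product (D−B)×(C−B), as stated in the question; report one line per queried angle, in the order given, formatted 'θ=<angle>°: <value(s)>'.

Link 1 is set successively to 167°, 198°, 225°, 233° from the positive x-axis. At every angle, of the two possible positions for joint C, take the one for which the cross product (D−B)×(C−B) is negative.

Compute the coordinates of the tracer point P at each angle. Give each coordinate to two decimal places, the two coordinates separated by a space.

A=(0,0), D=(5.00,0)
θ=167°: B = A + 1.00·(cos167°, sin167°) = (-0.9744, 0.2250)
θ=167°: |BD| = 5.9786
θ=167°: circle(B,9.00) ∩ circle(D,4.00): a=8.4254, h=3.1644
θ=167°:   candidates: C₊=(7.5641,3.0701) cross=18.919; C₋=(7.3260,-3.2542) cross=-18.919
θ=167°:   branch - wants cross < 0 → take C=(7.3260,-3.2542) (cross=-18.919)
θ=167°: ex = (C−B)/|BC| = (0.9223,-0.3866); ey = (0.3866,0.9223)
θ=167°: P = B + -0.80·ex + 2.81·ey = (-0.6259,3.1258)
θ=198°: B = A + 1.00·(cos198°, sin198°) = (-0.9511, -0.3090)
θ=198°: |BD| = 5.9591
θ=198°: circle(B,9.00) ∩ circle(D,4.00): a=8.4334, h=3.1429
θ=198°:   candidates: C₊=(7.3080,3.2670) cross=18.729; C₋=(7.6340,-3.0103) cross=-18.729
θ=198°:   branch - wants cross < 0 → take C=(7.6340,-3.0103) (cross=-18.729)
θ=198°: ex = (C−B)/|BC| = (0.9539,-0.3001); ey = (0.3001,0.9539)
θ=198°: P = B + -0.80·ex + 2.81·ey = (-0.8708,2.6115)
θ=225°: B = A + 1.00·(cos225°, sin225°) = (-0.7071, -0.7071)
θ=225°: |BD| = 5.7507
θ=225°: circle(B,9.00) ∩ circle(D,4.00): a=8.5268, h=2.8798
θ=225°:   candidates: C₊=(7.4009,3.1993) cross=16.561; C₋=(8.1091,-2.5166) cross=-16.561
θ=225°:   branch - wants cross < 0 → take C=(8.1091,-2.5166) (cross=-16.561)
θ=225°: ex = (C−B)/|BC| = (0.9796,-0.2011); ey = (0.2011,0.9796)
θ=225°: P = B + -0.80·ex + 2.81·ey = (-0.9258,2.2064)
θ=233°: B = A + 1.00·(cos233°, sin233°) = (-0.6018, -0.7986)
θ=233°: |BD| = 5.6585
θ=233°: circle(B,9.00) ∩ circle(D,4.00): a=8.5728, h=2.7398
θ=233°:   candidates: C₊=(7.4985,3.1237) cross=15.503; C₋=(8.2719,-2.3010) cross=-15.503
θ=233°:   branch - wants cross < 0 → take C=(8.2719,-2.3010) (cross=-15.503)
θ=233°: ex = (C−B)/|BC| = (0.9860,-0.1669); ey = (0.1669,0.9860)
θ=233°: P = B + -0.80·ex + 2.81·ey = (-0.9215,2.1055)

θ=167°: -0.63 3.13
θ=198°: -0.87 2.61
θ=225°: -0.93 2.21
θ=233°: -0.92 2.11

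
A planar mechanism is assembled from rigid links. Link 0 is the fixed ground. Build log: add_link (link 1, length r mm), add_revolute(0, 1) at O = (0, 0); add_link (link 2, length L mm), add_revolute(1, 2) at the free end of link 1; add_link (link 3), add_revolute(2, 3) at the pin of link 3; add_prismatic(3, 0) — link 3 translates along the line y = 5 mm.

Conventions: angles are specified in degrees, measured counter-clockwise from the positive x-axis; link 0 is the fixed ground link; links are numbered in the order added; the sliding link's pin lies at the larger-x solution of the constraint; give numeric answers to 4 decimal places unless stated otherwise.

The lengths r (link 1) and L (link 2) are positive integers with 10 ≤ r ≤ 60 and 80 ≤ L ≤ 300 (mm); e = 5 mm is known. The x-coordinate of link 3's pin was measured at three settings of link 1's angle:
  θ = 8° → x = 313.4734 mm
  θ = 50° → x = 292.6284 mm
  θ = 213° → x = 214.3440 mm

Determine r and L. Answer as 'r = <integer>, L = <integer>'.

constraint per measurement: (x − r cos θ)² + (r sin θ − e)² = L²
subtracting the θ₁ and θ₂ equations cancels the r² and L² terms:
r = (x₁² − x₂²) / (2[(x₁cos θ₁ + e sin θ₁) − (x₂cos θ₂ + e sin θ₂)]) = 53.0000 → r = 53
L² = (x₁ − r cos θ₁)² + (r sin θ₁ − e)² = 68121.0047 → L = 261.0000 → L = 261
check at θ₃=213°: x = 214.3440 (printed 214.3440) ✓

r = 53, L = 261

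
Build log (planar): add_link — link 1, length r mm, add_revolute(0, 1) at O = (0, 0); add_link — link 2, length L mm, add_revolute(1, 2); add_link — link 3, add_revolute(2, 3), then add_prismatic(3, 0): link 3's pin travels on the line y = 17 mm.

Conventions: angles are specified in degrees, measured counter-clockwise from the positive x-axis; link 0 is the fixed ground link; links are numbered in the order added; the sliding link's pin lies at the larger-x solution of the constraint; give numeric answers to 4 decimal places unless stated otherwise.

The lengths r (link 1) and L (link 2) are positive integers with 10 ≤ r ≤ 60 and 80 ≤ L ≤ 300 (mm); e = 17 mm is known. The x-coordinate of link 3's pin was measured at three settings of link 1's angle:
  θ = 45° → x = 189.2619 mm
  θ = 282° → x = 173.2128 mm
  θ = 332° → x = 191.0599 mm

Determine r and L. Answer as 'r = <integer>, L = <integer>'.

constraint per measurement: (x − r cos θ)² + (r sin θ − e)² = L²
subtracting the θ₁ and θ₂ equations cancels the r² and L² terms:
r = (x₁² − x₂²) / (2[(x₁cos θ₁ + e sin θ₁) − (x₂cos θ₂ + e sin θ₂)]) = 23.0001 → r = 23
L² = (x₁ − r cos θ₁)² + (r sin θ₁ − e)² = 29929.0041 → L = 173.0000 → L = 173
check at θ₃=332°: x = 191.0599 (printed 191.0599) ✓

r = 23, L = 173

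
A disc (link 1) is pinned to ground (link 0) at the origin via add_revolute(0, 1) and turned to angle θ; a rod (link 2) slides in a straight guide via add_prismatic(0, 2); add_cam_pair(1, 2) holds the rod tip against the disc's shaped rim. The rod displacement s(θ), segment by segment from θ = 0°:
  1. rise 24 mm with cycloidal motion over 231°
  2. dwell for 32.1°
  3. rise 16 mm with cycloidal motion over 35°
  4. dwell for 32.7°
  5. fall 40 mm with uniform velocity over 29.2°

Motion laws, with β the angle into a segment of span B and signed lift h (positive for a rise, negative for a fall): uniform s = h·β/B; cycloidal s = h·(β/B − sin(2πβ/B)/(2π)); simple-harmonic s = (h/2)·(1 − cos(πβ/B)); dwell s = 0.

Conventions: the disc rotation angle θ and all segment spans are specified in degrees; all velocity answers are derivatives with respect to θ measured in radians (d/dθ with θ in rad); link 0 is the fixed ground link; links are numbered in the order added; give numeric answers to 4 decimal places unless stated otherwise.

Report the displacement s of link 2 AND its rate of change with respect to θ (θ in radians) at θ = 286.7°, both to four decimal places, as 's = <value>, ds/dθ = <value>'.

segment 1 (0° to 231°, cycloidal, h = 24) is passed completely: s = 0.0000 + (24) = 24.0000
segment 2 (231° to 263.1°, dwell): s unchanged at 24.0000
θ = 286.7° falls in segment 3 (263.1° to 298.1°, cycloidal, h = 16): β = 286.7 − 263.1 = 23.6°, B = 35°; Δs = 16·(0.6743 − sin(2π·0.6743)/(2π)) = 13.0523; s = 24.0000 + 13.0523 = 37.0523
velocity in seg [263.1°–298.1°] (cycloidal), θ in radians: β = 23.6° = 0.4119 rad, B = 35° = 0.6109 rad; ds/dθ = (h/B)(1 − cos(2πβ/B)) = (16/0.6109)(1 − cos(2π·0.6743)) = 38.188056 mm/rad

s = 37.0523, ds/dθ = 38.1881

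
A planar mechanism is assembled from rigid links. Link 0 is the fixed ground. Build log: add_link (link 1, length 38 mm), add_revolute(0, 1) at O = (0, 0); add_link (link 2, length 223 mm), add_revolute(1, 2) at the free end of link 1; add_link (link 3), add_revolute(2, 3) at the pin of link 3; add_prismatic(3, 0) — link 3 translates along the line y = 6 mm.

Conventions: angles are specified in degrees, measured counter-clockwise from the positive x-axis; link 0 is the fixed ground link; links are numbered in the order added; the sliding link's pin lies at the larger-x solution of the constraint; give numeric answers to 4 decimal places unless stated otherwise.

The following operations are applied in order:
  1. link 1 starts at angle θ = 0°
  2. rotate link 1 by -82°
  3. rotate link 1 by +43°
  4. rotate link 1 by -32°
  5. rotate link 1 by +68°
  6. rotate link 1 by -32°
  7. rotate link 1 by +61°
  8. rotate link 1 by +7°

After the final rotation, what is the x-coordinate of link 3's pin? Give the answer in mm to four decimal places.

geometry: r = 38 mm, L = 223 mm, e = 6 mm; θ starts at 0°
rotate link 1 by -82°: θ ← 0° -82° = -82°
rotate link 1 by +43°: θ ← -82° +43° = -39°
rotate link 1 by -32°: θ ← -39° -32° = -71°
rotate link 1 by +68°: θ ← -71° +68° = -3°
rotate link 1 by -32°: θ ← -3° -32° = -35°
rotate link 1 by +61°: θ ← -35° +61° = 26°
rotate link 1 by +7°: θ ← 26° +7° = 33°
crank pin P = (r cos θ, r sin θ) = (31.869482, 20.696283)
h = r sin θ − e = 20.696283 − 6 = 14.696283
x = r cos θ + √(L² − h²) = 31.869482 + 222.515211 = 254.384693

254.3847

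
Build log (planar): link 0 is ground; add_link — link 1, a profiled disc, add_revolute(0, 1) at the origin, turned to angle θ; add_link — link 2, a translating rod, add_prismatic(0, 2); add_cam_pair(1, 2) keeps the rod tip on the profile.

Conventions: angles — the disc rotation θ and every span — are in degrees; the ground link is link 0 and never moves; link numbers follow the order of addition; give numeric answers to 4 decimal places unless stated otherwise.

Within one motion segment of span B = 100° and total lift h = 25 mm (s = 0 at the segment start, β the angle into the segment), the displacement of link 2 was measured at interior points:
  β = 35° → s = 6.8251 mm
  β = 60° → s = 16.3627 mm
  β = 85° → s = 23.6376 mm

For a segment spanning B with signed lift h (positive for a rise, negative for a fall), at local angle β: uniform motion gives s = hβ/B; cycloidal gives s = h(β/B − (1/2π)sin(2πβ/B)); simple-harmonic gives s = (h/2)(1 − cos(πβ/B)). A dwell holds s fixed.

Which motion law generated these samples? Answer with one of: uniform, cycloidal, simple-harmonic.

candidates at β/B = r: uniform s = h·r (linear in β); cycloidal s = h·(r − sin(2πr)/(2π)); simple-harmonic s = (h/2)(1 − cos(πr))
β=35°: printed 6.8251 | uniform 8.7500, cycloidal 5.5310, simple-harmonic 6.8251
β=60°: printed 16.3627 | uniform 15.0000, cycloidal 17.3387, simple-harmonic 16.3627
β=85°: printed 23.6376 | uniform 21.2500, cycloidal 24.4690, simple-harmonic 23.6376
only one law matches every sample → simple-harmonic

simple-harmonic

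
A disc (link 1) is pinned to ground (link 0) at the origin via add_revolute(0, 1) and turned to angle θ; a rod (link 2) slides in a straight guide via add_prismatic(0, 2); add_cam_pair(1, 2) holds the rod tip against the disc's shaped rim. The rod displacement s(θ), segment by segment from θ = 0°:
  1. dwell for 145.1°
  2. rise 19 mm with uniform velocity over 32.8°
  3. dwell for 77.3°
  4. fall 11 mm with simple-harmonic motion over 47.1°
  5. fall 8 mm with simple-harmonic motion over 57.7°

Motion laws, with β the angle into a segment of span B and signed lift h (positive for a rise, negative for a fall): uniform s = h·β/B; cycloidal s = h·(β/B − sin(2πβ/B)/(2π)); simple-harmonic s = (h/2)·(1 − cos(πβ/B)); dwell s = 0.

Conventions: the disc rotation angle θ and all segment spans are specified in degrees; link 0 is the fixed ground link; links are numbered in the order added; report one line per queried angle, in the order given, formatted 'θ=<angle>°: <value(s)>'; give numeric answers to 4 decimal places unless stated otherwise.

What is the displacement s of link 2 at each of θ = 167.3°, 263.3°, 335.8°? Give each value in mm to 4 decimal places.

segment 1 (0° to 145.1°, dwell): s unchanged at 0.0000
θ = 167.3° falls in segment 2 (145.1° to 177.9°, uniform, h = 19): β = 167.3 − 145.1 = 22.2°, B = 32.8°; Δs = 19·22.2/32.8 = 12.8598; s = 0.0000 + 12.8598 = 12.8598
segment 2 (145.1° to 177.9°, uniform, h = 19) is passed completely: s = 0.0000 + (19) = 19.0000
segment 3 (177.9° to 255.2°, dwell): s unchanged at 19.0000
θ = 263.3° falls in segment 4 (255.2° to 302.3°, simple-harmonic, h = -11): β = 263.3 − 255.2 = 8.1°, B = 47.1°; Δs = -11/2·(1 − cos(π·0.1720)) = -0.7834; s = 19.0000 − 0.7834 = 18.2166
segment 4 (255.2° to 302.3°, simple-harmonic, h = -11) is passed completely: s = 19.0000 + (-11) = 8.0000
θ = 335.8° falls in segment 5 (302.3° to 360°, simple-harmonic, h = -8): β = 335.8 − 302.3 = 33.5°, B = 57.7°; Δs = -8/2·(1 − cos(π·0.5806)) = -5.0019; s = 8.0000 − 5.0019 = 2.9981

θ=167.3°: 12.8598
θ=263.3°: 18.2166
θ=335.8°: 2.9981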